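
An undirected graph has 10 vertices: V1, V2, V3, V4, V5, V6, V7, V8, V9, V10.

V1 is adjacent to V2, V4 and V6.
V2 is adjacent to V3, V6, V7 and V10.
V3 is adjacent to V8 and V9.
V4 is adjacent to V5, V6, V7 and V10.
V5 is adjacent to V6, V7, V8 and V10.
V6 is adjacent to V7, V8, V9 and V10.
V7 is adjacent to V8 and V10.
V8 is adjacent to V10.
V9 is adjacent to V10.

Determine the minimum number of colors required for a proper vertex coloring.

V5, V6, V7, V8, V10 are mutually adjacent (a clique of size 5), so at least 5 colors are needed.
5 colors suffice: V1=2, V2=4, V3=1, V4=4, V5=5, V6=1, V7=3, V8=4, V9=3, V10=2. Each edge has distinct colors on its endpoints.

5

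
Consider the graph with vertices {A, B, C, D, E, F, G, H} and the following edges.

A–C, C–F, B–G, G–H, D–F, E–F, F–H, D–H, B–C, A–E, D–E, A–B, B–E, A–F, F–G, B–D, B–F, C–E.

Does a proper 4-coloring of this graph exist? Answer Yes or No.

A, B, C, E, F form a clique, so at least 5 colors are needed.
So 4 colors are not enough.

No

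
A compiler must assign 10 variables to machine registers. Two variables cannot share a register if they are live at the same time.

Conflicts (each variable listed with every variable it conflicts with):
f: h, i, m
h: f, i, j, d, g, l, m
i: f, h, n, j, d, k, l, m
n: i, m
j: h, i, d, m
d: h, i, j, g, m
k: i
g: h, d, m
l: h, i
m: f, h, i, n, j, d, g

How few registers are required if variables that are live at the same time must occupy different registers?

h, i, j, d, m pairwise conflict, so at least 5 registers are needed.
5 registers suffice: f=4, h=2, i=1, n=2, j=5, d=4, k=2, g=1, l=3, m=3. Each listed conflict is separated.

5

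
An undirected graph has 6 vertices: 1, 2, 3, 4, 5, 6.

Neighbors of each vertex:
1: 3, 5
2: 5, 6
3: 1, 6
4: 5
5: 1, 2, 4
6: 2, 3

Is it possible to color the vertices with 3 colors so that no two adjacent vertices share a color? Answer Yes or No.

The chromatic number is 3. The cycle 3-1-5-2-6-3 has odd length 5, so it cannot be 2-colored; at least 3 colors are needed.
A valid assignment using 3 colors: 1=b, 2=b, 3=c, 4=b, 5=a, 6=a.
That is already a proper 3-coloring.

Yes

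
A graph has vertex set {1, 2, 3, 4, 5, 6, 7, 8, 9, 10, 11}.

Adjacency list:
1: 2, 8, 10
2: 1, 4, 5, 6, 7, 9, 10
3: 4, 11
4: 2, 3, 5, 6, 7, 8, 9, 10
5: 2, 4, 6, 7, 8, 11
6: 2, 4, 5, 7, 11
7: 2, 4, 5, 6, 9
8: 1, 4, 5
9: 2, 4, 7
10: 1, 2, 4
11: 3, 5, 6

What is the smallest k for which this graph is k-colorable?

5

2, 4, 5, 6, 7 form a clique, so at least 5 colors are needed.
5 colors suffice: color a → {1, 4, 11}; color b → {2, 3, 8}; color c → {5, 9, 10}; color d → {7}; color e → {6}. Each edge has distinct colors on its endpoints.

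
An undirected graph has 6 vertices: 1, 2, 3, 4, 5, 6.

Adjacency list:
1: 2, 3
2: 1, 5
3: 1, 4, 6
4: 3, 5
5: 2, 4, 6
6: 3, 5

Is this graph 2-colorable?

No

The cycle 3-1-2-5-4-3 has odd length 5, so it cannot be 2-colored; at least 3 colors are needed.
So 2 colors are not enough.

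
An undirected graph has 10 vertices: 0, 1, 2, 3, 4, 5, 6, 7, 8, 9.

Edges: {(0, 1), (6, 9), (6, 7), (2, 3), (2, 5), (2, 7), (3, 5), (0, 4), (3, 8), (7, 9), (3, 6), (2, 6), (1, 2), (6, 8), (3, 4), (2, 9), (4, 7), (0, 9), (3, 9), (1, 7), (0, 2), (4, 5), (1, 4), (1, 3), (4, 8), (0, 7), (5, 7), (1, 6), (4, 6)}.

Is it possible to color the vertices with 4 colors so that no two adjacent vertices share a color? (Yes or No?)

The chromatic number is 4. 2, 6, 7, 9 are mutually adjacent (a clique of size 4), so at least 4 colors are needed.
4 colors suffice: color a → {2, 4}; color b → {0, 5, 6}; color c → {3, 7}; color d → {1, 8, 9}.
That is already a proper 4-coloring.

Yes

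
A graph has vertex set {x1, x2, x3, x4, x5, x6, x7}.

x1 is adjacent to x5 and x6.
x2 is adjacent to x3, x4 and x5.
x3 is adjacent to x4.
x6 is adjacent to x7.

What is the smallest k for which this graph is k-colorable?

x2, x3, x4 form a triangle, so at least 3 colors are needed.
3 colors suffice: color 1 → {x1, x2, x7}; color 2 → {x4, x5, x6}; color 3 → {x3}. Every edge joins two different colors.

3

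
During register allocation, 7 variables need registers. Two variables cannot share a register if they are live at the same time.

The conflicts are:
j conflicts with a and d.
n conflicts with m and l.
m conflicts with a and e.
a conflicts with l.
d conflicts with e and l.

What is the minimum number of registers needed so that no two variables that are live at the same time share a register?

The cycle m-a-j-d-e-m has odd length 5, so it cannot be 2-colored; at least 3 registers are needed.
Using 3 registers: j=1, n=2, m=1, a=2, d=2, e=3, l=1. Each listed conflict is separated.

3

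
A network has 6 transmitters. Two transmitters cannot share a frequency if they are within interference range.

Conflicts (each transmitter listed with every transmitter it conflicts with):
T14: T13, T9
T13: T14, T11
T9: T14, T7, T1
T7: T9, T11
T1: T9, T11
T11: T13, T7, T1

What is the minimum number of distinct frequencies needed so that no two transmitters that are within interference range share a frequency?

3

The cycle T7-T9-T14-T13-T11-T7 has odd length 5, so it cannot be 2-colored; at least 3 frequencies are needed.
3 frequencies suffice: T14=2, T13=3, T9=1, T7=2, T1=2, T11=1. Each listed conflict is separated.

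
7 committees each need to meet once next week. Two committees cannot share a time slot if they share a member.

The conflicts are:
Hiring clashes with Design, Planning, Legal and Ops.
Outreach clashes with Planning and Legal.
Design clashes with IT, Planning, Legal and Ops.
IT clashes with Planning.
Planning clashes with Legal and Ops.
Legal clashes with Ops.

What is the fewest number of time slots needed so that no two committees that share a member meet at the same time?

5

Hiring, Design, Planning, Legal, Ops are mutually in conflict, so at least 5 time slots are needed.
5 time slots suffice: Hiring=5, Outreach=3, Design=3, IT=2, Planning=1, Legal=2, Ops=4. Each listed conflict is separated.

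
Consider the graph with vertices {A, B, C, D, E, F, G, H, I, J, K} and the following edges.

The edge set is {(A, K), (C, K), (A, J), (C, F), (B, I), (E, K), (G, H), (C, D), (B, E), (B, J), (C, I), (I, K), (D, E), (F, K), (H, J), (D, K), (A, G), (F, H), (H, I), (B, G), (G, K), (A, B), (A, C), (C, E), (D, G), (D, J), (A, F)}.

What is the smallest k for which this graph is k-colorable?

4

C, D, E, K are mutually adjacent (a clique of size 4), so at least 4 colors are needed.
4 colors suffice: color red → {B, H, K}; color blue → {C, G, J}; color green → {A, D, I}; color yellow → {E, F}. No two adjacent vertices share a color.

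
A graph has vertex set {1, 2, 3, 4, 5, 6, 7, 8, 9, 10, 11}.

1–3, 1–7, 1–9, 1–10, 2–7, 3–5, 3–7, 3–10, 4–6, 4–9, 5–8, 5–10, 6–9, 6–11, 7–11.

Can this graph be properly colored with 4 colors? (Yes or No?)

The chromatic number is 3. 4, 6, 9 are mutually adjacent, so at least 3 colors are needed.
One proper 3-coloring: 1=green, 2=red, 3=red, 4=green, 5=green, 6=red, 7=blue, 8=red, 9=blue, 10=blue, 11=green.
Since 4 ≥ 3, a proper 4-coloring certainly exists.

Yes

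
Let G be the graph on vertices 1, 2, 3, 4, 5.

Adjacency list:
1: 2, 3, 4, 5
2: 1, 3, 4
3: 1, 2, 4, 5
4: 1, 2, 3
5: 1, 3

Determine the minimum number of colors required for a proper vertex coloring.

4

1, 2, 3, 4 are pairwise adjacent (a clique of size 4), so at least 4 colors are needed.
4 colors suffice: 1=blue, 2=yellow, 3=red, 4=green, 5=green. No two adjacent vertices share a color.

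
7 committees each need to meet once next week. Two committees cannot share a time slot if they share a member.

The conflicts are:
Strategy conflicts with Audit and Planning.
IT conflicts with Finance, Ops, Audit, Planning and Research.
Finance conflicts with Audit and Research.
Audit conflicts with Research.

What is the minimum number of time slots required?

IT, Finance, Audit, Research all conflict with each other, so at least 4 time slots are needed.
4 time slots suffice: time slot 1 → {Strategy, IT}; time slot 2 → {Ops, Audit, Planning}; time slot 3 → {Finance}; time slot 4 → {Research}. Every pair that conflicts lands in different time slots.

4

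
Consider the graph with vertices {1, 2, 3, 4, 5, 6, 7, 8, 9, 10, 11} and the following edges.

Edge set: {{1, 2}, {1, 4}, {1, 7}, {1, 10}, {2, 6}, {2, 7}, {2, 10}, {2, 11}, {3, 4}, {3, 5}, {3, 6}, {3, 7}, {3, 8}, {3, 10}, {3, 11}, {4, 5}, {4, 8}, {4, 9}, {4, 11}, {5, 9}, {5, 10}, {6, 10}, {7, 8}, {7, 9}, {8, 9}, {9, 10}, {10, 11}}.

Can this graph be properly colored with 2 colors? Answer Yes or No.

No

3, 4, 8 are pairwise adjacent, so at least 3 colors are needed.
So 2 colors are not enough.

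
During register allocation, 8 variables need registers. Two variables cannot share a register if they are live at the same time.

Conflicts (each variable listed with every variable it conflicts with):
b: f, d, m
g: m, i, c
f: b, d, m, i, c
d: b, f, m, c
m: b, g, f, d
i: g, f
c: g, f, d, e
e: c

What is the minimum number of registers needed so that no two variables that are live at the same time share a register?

4

b, f, d, m are mutually in conflict, so at least 4 registers are needed.
A valid assignment using 4 registers: b=4, g=1, f=1, d=3, m=2, i=2, c=2, e=1. Each listed conflict is separated.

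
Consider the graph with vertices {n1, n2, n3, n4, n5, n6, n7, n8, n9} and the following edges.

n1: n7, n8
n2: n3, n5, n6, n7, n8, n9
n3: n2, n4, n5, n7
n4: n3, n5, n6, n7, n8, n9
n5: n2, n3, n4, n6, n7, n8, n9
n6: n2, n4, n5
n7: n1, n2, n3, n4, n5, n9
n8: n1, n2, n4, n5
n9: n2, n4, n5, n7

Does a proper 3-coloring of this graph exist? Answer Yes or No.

n2, n5, n7, n9 are pairwise adjacent (a clique of size 4), so at least 4 colors are needed.
So 3 colors are not enough.

No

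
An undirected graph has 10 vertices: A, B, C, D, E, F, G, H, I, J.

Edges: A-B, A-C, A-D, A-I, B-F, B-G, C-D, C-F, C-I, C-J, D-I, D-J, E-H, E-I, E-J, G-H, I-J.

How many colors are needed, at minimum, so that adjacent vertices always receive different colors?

C, D, I, J are pairwise adjacent (a clique of size 4), so at least 4 colors are needed.
4 colors suffice: A=4, B=1, C=2, D=3, E=2, F=3, G=2, H=1, I=1, J=4. Each edge has distinct colors on its endpoints.

4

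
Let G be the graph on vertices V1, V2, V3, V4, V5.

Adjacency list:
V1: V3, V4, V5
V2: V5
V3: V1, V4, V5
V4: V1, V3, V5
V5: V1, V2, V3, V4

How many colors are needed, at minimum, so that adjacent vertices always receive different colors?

V1, V3, V4, V5 are pairwise adjacent (a clique of size 4), so at least 4 colors are needed.
4 colors suffice: color 1 → {V5}; color 2 → {V2, V4}; color 3 → {V1}; color 4 → {V3}. No two adjacent vertices share a color.

4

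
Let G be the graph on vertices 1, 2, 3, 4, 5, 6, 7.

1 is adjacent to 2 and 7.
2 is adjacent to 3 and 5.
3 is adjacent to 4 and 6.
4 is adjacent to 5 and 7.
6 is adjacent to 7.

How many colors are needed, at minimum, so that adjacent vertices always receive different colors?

3

The cycle 2-1-7-4-3-2 has odd length 5, so it cannot be 2-colored; at least 3 colors are needed.
3 colors suffice: 1=c, 2=b, 3=a, 4=b, 5=a, 6=b, 7=a. No two adjacent vertices share a color.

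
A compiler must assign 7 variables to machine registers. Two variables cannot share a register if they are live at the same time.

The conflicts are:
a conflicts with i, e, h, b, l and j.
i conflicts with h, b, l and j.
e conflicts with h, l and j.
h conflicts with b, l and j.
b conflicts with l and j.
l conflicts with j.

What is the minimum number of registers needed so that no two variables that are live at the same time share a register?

a, i, h, b, l, j pairwise conflict, so at least 6 registers are needed.
6 registers suffice: register 1 → {h}; register 2 → {j}; register 3 → {l}; register 4 → {a}; register 5 → {e, b}; register 6 → {i}. Every pair that conflicts lands in different registers.

6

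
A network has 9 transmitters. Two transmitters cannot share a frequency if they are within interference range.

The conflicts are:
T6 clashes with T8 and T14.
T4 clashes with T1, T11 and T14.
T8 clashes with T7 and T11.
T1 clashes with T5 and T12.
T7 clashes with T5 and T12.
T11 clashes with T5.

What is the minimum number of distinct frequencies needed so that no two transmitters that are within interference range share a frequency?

The cycle T8-T11-T4-T14-T6-T8 has odd length 5, so it cannot be 2-colored; at least 3 frequencies are needed.
A valid assignment using 3 frequencies: T6=3, T4=1, T8=1, T1=2, T7=2, T11=2, T14=2, T5=1, T12=1. Each listed conflict is separated.

3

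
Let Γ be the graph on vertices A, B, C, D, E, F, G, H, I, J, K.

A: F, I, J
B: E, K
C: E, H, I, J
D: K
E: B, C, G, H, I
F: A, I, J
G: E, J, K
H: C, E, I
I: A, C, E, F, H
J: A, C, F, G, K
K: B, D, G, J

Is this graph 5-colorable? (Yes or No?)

The chromatic number is 4. C, E, H, I are pairwise adjacent (a clique of size 4), so at least 4 colors are needed.
4 colors suffice: A=3, B=3, C=3, D=1, E=1, F=4, G=3, H=4, I=2, J=1, K=2.
Since 5 ≥ 4, a proper 5-coloring certainly exists.

Yes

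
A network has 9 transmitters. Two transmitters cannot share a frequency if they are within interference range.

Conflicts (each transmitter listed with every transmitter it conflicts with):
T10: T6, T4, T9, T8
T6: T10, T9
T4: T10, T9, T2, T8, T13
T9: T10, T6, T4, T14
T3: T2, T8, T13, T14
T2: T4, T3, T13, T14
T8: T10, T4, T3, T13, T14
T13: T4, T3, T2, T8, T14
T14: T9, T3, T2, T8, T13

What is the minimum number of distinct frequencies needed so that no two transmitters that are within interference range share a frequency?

4

T3, T8, T13, T14 are mutually in conflict, so at least 4 frequencies are needed.
A valid assignment using 4 frequencies: T10=2, T6=3, T4=3, T9=1, T3=4, T2=1, T8=1, T13=2, T14=3. No two conflicting transmitters share a frequency.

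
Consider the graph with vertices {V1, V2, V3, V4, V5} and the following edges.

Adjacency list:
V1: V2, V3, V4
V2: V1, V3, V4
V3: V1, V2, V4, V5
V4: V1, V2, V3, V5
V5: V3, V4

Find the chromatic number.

4

V1, V2, V3, V4 are mutually adjacent (a clique of size 4), so at least 4 colors are needed.
4 colors suffice: color 1 → {V4}; color 2 → {V3}; color 3 → {V1, V5}; color 4 → {V2}. Each edge has distinct colors on its endpoints.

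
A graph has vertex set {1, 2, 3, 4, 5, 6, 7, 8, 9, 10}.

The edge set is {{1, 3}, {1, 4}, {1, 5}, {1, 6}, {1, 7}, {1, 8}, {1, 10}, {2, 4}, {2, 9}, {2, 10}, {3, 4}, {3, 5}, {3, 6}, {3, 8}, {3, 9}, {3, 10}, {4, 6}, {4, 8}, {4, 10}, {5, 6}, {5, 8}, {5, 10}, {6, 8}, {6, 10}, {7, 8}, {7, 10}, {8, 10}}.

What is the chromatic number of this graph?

1, 3, 5, 6, 8, 10 are pairwise adjacent (a clique of size 6), so at least 6 colors are needed.
6 colors suffice: 1=d, 2=b, 3=b, 4=e, 5=e, 6=f, 7=b, 8=c, 9=a, 10=a. Each edge has distinct colors on its endpoints.

6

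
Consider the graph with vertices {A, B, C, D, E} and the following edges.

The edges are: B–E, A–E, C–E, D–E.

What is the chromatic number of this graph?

2

A and E are adjacent, so at least 2 colors are needed.
2 colors suffice: color red → {E}; color blue → {A, B, C, D}. No two adjacent vertices share a color.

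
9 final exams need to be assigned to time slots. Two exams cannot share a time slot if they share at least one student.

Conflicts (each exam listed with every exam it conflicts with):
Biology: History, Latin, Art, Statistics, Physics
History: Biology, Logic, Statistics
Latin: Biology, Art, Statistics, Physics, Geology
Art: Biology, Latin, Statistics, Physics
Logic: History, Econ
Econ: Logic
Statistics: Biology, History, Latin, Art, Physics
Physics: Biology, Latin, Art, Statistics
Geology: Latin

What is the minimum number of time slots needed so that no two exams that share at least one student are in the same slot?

Biology, Latin, Art, Statistics, Physics all conflict with each other, so at least 5 time slots are needed.
5 time slots suffice: Biology=3, History=2, Latin=2, Art=4, Logic=1, Econ=2, Statistics=1, Physics=5, Geology=1. Every pair that conflicts lands in different time slots.

5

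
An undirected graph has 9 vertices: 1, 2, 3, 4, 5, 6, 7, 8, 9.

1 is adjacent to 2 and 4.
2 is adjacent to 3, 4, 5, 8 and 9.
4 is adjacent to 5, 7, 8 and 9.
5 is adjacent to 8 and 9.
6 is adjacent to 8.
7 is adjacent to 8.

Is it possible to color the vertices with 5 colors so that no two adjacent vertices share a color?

The chromatic number is 4. 2, 4, 5, 8 are mutually adjacent (a clique of size 4), so at least 4 colors are needed.
4 colors suffice: color a → {3, 4, 6}; color b → {2, 7}; color c → {1, 8, 9}; color d → {5}.
Since 5 ≥ 4, a proper 5-coloring certainly exists.

Yes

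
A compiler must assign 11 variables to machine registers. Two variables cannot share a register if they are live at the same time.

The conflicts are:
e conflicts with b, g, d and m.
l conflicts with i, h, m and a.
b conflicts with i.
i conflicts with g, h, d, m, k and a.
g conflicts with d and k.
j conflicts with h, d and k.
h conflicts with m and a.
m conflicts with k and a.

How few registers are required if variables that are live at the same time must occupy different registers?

l, i, h, m, a pairwise conflict, so at least 5 registers are needed.
5 registers suffice: register 1 → {e, i, j}; register 2 → {b, d, m}; register 3 → {h, k}; register 4 → {g, a}; register 5 → {l}. No two conflicting variables share a register.

5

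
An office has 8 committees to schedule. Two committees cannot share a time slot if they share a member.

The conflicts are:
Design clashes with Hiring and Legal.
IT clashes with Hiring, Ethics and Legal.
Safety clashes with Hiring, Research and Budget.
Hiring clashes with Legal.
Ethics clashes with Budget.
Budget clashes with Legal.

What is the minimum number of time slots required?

Design, Hiring, Legal pairwise conflict, so at least 3 time slots are needed.
3 time slots suffice: Design=3, IT=3, Safety=2, Hiring=1, Research=1, Ethics=2, Budget=1, Legal=2. Each listed conflict is separated.

3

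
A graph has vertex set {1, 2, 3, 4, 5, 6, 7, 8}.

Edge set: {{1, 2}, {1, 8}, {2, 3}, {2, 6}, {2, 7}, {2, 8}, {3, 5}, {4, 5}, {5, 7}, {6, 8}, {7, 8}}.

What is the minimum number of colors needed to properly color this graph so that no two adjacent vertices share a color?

3

2, 6, 8 are mutually adjacent, so at least 3 colors are needed.
A valid assignment using 3 colors: 1=green, 2=red, 3=blue, 4=blue, 5=red, 6=green, 7=green, 8=blue. Each edge has distinct colors on its endpoints.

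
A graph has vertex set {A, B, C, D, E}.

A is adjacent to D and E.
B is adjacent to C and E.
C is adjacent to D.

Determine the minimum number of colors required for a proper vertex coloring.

3

The cycle D-C-B-E-A-D has odd length 5, so it cannot be 2-colored; at least 3 colors are needed.
3 colors suffice: color 1 → {B, D}; color 2 → {C, E}; color 3 → {A}. No two adjacent vertices share a color.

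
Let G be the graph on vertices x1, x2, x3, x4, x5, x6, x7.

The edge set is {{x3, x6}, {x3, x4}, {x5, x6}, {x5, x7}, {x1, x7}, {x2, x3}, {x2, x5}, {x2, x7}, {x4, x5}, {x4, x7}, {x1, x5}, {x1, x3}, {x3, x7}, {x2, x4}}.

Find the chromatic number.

4

x2, x3, x4, x7 are pairwise adjacent (a clique of size 4), so at least 4 colors are needed.
4 colors suffice: color 1 → {x3, x5}; color 2 → {x6, x7}; color 3 → {x1, x4}; color 4 → {x2}. Each edge has distinct colors on its endpoints.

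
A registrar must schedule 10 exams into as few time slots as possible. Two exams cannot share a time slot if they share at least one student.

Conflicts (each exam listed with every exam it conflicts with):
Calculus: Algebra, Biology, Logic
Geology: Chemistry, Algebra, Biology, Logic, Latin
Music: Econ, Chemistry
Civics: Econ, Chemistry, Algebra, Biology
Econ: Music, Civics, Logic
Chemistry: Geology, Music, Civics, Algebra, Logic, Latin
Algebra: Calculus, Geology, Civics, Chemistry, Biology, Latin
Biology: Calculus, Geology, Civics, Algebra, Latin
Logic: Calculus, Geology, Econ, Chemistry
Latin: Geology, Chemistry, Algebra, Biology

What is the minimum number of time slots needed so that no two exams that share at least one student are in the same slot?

Geology, Algebra, Biology, Latin pairwise conflict, so at least 4 time slots are needed.
4 time slots suffice: time slot 1 → {Music, Algebra, Logic}; time slot 2 → {Econ, Chemistry, Biology}; time slot 3 → {Calculus, Geology, Civics}; time slot 4 → {Latin}. Every pair that conflicts lands in different time slots.

4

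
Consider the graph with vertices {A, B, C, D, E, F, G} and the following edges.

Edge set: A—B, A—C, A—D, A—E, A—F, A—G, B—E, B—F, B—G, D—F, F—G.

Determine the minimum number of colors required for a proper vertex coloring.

4

A, B, F, G are pairwise adjacent (a clique of size 4), so at least 4 colors are needed.
4 colors suffice: color 1 → {A}; color 2 → {B, C, D}; color 3 → {E, F}; color 4 → {G}. Every edge joins two different colors.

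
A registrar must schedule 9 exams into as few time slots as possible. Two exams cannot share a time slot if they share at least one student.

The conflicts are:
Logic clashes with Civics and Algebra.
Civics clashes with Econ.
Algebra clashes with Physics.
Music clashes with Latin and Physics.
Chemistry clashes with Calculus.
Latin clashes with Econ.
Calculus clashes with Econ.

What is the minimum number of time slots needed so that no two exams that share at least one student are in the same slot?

3

The cycle Latin-Music-Physics-Algebra-Logic-Civics-Econ-Latin has odd length 7, so it cannot be 2-colored; at least 3 time slots are needed.
3 time slots suffice: time slot 1 → {Algebra, Music, Chemistry, Econ}; time slot 2 → {Logic, Latin, Physics, Calculus}; time slot 3 → {Civics}. Each listed conflict is separated.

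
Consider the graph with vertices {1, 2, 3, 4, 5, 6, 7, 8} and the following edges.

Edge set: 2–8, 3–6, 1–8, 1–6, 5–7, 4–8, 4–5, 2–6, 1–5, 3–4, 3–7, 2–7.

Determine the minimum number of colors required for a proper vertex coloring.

The cycle 3-6-1-5-7-3 has odd length 5, so it cannot be 2-colored; at least 3 colors are needed.
One proper 3-coloring: 1=a, 2=a, 3=a, 4=b, 5=c, 6=b, 7=b, 8=c. Every edge joins two different colors.

3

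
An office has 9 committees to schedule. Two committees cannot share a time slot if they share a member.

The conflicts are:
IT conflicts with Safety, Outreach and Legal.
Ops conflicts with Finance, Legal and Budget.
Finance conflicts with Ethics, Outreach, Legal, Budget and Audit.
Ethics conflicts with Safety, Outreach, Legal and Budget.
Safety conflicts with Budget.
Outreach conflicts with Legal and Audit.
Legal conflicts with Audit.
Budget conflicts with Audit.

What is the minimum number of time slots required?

4

Finance, Outreach, Legal, Audit pairwise conflict, so at least 4 time slots are needed.
4 time slots suffice: time slot 1 → {IT, Finance}; time slot 2 → {Legal, Budget}; time slot 3 → {Ops, Ethics, Audit}; time slot 4 → {Safety, Outreach}. No two conflicting committees share a time slot.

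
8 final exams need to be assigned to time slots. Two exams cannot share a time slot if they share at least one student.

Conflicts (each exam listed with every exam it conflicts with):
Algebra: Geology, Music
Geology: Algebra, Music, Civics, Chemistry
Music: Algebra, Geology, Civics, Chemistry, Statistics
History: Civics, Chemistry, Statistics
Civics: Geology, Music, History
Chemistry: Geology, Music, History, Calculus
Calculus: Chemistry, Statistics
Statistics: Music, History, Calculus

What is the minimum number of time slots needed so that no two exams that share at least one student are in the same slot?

3

Algebra, Geology, Music are mutually in conflict, so at least 3 time slots are needed.
Using 3 time slots: Algebra=3, Geology=2, Music=1, History=1, Civics=3, Chemistry=3, Calculus=1, Statistics=2. Each listed conflict is separated.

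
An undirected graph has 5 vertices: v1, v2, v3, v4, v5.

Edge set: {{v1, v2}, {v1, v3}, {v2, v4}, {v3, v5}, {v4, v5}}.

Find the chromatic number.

The cycle v4-v5-v3-v1-v2-v4 has odd length 5, so it cannot be 2-colored; at least 3 colors are needed.
3 colors suffice: color 1 → {v3, v4}; color 2 → {v1, v5}; color 3 → {v2}. Every edge joins two different colors.

3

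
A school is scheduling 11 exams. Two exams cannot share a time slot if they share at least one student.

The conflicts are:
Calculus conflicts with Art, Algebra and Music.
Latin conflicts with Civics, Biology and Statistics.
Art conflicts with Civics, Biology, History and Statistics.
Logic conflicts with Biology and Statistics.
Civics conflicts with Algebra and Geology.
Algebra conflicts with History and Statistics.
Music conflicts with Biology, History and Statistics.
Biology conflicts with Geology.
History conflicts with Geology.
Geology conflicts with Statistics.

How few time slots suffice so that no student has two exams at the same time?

Civics and Geology conflict, so at least 2 time slots are needed.
A valid assignment using 2 time slots: Calculus=1, Latin=2, Art=2, Logic=2, Civics=1, Algebra=2, Music=2, Biology=1, History=1, Geology=2, Statistics=1. Each listed conflict is separated.

2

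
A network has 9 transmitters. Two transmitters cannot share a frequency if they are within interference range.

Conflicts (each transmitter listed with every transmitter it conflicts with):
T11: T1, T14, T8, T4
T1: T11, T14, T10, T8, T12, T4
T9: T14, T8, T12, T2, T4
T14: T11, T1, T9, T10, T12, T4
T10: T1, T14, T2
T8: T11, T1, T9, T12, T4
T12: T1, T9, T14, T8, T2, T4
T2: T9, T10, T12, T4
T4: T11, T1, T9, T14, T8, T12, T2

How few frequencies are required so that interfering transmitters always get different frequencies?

T1, T14, T12, T4 all conflict with each other, so at least 4 frequencies are needed.
A valid assignment using 4 frequencies: T11=3, T1=2, T9=2, T14=4, T10=1, T8=4, T12=3, T2=4, T4=1. Each listed conflict is separated.

4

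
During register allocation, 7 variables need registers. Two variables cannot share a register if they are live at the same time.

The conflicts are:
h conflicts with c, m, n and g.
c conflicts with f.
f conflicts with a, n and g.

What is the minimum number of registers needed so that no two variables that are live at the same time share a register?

2

f and a conflict, so at least 2 registers are needed.
2 registers suffice: h=1, c=2, f=1, m=2, a=2, n=2, g=2. Each listed conflict is separated.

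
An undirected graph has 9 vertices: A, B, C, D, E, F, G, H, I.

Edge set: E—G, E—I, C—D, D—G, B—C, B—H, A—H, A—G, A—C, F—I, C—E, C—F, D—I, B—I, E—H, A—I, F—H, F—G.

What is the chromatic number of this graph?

E and G are adjacent, so at least 2 colors are needed.
One proper 2-coloring: A=2, B=2, C=1, D=2, E=2, F=2, G=1, H=1, I=1. No two adjacent vertices share a color.

2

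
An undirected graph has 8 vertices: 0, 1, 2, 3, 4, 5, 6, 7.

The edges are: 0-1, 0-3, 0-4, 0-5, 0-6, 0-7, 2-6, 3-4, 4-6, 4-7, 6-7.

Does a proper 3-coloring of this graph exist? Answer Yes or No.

No

0, 4, 6, 7 are mutually adjacent (a clique of size 4), so at least 4 colors are needed.
So 3 colors are not enough.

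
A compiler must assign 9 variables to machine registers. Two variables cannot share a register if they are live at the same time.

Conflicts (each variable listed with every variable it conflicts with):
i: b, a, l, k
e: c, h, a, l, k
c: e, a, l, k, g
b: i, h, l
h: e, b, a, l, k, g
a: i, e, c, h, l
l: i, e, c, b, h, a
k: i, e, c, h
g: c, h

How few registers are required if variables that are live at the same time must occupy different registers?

e, c, a, l pairwise conflict, so at least 4 registers are needed.
4 registers suffice: register 1 → {l, k, g}; register 2 → {i, c, h}; register 3 → {b, a}; register 4 → {e}. No two conflicting variables share a register.

4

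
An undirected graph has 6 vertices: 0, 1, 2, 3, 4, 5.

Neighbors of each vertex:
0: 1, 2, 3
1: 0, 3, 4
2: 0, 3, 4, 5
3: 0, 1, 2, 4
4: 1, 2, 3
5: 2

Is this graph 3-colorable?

Yes

The chromatic number is 3. 0, 1, 3 are mutually adjacent, so at least 3 colors are needed.
3 colors suffice: 0=green, 1=blue, 2=blue, 3=red, 4=green, 5=red.
That is already a proper 3-coloring.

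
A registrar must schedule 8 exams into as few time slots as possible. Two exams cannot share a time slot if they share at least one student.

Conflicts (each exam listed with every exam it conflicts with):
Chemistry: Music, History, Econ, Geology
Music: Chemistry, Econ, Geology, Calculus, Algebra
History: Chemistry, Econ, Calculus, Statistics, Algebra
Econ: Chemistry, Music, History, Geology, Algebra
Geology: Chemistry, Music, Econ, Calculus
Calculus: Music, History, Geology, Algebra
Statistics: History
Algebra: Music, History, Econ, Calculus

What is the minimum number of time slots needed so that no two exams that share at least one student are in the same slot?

4

Chemistry, Music, Econ, Geology all conflict with each other, so at least 4 time slots are needed.
4 time slots suffice: time slot 1 → {Econ, Calculus, Statistics}; time slot 2 → {Music, History}; time slot 3 → {Chemistry, Algebra}; time slot 4 → {Geology}. Each listed conflict is separated.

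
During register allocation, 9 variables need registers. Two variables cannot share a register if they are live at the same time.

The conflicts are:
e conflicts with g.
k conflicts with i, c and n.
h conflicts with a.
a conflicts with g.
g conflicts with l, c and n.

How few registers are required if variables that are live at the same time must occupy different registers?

2

k and c conflict, so at least 2 registers are needed.
2 registers suffice: register 1 → {k, h, g}; register 2 → {e, i, a, l, c, n}. No two conflicting variables share a register.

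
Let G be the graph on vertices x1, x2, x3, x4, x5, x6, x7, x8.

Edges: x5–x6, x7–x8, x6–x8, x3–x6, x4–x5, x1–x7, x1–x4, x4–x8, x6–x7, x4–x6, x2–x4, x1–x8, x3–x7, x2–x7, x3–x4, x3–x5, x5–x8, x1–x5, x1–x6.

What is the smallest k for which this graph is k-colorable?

x1, x4, x5, x6, x8 are pairwise adjacent (a clique of size 5), so at least 5 colors are needed.
A valid assignment using 5 colors: x1=green, x2=blue, x3=green, x4=red, x5=yellow, x6=blue, x7=red, x8=purple. No two adjacent vertices share a color.

5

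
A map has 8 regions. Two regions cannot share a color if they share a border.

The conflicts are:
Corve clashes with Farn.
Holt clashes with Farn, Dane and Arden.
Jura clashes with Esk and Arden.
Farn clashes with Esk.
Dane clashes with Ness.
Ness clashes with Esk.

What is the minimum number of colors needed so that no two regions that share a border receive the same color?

The cycle Arden-Holt-Farn-Esk-Jura-Arden has odd length 5, so it cannot be 2-colored; at least 3 colors are needed.
3 colors suffice: color 1 → {Corve, Holt, Esk}; color 2 → {Farn, Ness, Arden}; color 3 → {Jura, Dane}. Every pair that conflicts lands in different colors.

3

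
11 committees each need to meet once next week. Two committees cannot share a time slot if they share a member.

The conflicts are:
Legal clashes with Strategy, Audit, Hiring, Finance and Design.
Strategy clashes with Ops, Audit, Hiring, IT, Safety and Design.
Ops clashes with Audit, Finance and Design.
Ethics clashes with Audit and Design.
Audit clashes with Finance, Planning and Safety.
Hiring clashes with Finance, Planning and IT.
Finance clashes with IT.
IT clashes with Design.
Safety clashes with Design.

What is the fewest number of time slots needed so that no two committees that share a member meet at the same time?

Strategy, Ops, Design pairwise conflict, so at least 3 time slots are needed.
A valid assignment using 3 time slots: Legal=3, Strategy=2, Ops=3, Ethics=2, Audit=1, Hiring=1, Finance=2, Planning=2, IT=3, Safety=3, Design=1. Every pair that conflicts lands in different time slots.

3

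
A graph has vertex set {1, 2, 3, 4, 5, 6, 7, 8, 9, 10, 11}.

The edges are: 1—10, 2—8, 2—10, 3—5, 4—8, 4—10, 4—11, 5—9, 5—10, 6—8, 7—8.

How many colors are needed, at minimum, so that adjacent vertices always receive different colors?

1 and 10 are adjacent, so at least 2 colors are needed.
A valid assignment using 2 colors: 1=b, 2=b, 3=a, 4=b, 5=b, 6=b, 7=b, 8=a, 9=a, 10=a, 11=a. Each edge has distinct colors on its endpoints.

2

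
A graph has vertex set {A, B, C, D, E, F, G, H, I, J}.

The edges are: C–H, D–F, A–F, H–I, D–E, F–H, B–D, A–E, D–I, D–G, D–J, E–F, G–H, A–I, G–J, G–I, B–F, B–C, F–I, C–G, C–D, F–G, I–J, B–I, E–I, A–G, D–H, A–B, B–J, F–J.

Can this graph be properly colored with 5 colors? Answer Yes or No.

Yes

The chromatic number is 5. B, D, F, I, J are pairwise adjacent (a clique of size 5), so at least 5 colors are needed.
5 colors suffice: color red → {C, I}; color blue → {F}; color green → {A, D}; color yellow → {B, E, G}; color purple → {H, J}.
That is already a proper 5-coloring.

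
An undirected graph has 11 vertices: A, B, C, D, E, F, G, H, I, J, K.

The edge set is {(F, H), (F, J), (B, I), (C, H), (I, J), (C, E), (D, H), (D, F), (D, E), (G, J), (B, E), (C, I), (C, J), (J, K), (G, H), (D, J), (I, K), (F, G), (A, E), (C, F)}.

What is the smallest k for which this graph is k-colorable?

3

D, F, H form a triangle, so at least 3 colors are needed.
3 colors suffice: color 1 → {E, H, J}; color 2 → {A, F, I}; color 3 → {B, C, D, G, K}. Every edge joins two different colors.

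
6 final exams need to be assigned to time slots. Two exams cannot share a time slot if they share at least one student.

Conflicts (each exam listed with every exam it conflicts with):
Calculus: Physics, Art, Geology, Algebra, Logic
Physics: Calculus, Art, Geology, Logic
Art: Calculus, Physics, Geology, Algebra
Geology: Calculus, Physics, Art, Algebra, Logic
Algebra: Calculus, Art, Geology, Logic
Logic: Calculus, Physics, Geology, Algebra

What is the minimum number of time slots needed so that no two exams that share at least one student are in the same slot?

Calculus, Geology, Algebra, Logic all conflict with each other, so at least 4 time slots are needed.
4 time slots suffice: time slot 1 → {Calculus}; time slot 2 → {Geology}; time slot 3 → {Art, Logic}; time slot 4 → {Physics, Algebra}. Every pair that conflicts lands in different time slots.

4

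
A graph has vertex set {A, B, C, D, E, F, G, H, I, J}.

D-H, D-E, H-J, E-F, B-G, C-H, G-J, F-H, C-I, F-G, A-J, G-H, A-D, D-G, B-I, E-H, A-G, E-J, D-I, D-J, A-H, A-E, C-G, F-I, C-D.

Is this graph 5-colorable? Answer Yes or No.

The chromatic number is 5. A, D, E, H, J form a clique, so at least 5 colors are needed.
5 colors suffice: color red → {H, I}; color blue → {E, G}; color green → {B, D, F}; color yellow → {A, C}; color purple → {J}.
That is already a proper 5-coloring.

Yes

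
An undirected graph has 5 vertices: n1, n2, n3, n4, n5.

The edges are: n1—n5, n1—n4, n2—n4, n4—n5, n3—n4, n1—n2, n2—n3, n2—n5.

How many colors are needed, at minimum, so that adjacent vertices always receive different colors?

4

n1, n2, n4, n5 are mutually adjacent (a clique of size 4), so at least 4 colors are needed.
4 colors suffice: n1=3, n2=2, n3=3, n4=1, n5=4. No two adjacent vertices share a color.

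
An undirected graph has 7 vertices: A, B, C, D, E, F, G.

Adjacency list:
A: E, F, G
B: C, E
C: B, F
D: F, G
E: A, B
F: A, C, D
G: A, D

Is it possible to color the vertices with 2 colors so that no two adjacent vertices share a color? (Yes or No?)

No

The cycle B-E-A-F-C-B has odd length 5, so it cannot be 2-colored; at least 3 colors are needed.
So 2 colors are not enough.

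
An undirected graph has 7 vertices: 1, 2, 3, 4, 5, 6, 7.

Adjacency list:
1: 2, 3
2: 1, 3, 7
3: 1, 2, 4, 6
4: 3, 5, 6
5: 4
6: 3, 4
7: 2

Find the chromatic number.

3, 4, 6 are mutually adjacent, so at least 3 colors are needed.
One proper 3-coloring: 1=green, 2=blue, 3=red, 4=blue, 5=red, 6=green, 7=red. No two adjacent vertices share a color.

3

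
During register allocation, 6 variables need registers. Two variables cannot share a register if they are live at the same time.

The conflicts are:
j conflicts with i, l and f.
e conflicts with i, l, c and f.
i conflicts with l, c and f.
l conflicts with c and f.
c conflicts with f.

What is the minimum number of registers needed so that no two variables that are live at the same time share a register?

5

e, i, l, c, f are mutually in conflict, so at least 5 registers are needed.
A valid assignment using 5 registers: j=4, e=5, i=1, l=3, c=4, f=2. Every pair that conflicts lands in different registers.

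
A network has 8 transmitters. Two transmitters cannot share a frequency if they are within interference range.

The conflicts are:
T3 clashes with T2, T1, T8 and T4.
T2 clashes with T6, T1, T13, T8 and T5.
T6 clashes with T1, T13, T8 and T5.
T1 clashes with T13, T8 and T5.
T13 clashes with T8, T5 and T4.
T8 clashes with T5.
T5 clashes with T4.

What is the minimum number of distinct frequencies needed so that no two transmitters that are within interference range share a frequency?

T2, T6, T1, T13, T8, T5 are mutually in conflict, so at least 6 frequencies are needed.
6 frequencies suffice: frequency 1 → {T3, T5}; frequency 2 → {T1, T4}; frequency 3 → {T8}; frequency 4 → {T2}; frequency 5 → {T13}; frequency 6 → {T6}. No two conflicting transmitters share a frequency.

6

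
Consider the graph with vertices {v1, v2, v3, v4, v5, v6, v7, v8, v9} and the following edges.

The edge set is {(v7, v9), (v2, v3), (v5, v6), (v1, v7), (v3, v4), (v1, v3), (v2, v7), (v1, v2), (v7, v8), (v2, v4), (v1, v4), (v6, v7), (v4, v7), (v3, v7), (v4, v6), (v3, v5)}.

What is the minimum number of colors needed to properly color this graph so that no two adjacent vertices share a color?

v1, v2, v3, v4, v7 are mutually adjacent (a clique of size 5), so at least 5 colors are needed.
5 colors suffice: color 1 → {v5, v7}; color 2 → {v3, v6, v8, v9}; color 3 → {v4}; color 4 → {v2}; color 5 → {v1}. No two adjacent vertices share a color.

5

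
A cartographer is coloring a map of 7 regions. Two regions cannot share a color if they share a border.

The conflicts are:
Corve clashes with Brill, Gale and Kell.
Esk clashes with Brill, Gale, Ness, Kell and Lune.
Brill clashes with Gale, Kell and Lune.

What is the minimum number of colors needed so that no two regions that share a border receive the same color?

Esk, Brill, Lune are mutually in conflict, so at least 3 colors are needed.
One proper 3-coloring: Corve=1, Esk=1, Brill=2, Gale=3, Ness=2, Kell=3, Lune=3. Every pair that conflicts lands in different colors.

3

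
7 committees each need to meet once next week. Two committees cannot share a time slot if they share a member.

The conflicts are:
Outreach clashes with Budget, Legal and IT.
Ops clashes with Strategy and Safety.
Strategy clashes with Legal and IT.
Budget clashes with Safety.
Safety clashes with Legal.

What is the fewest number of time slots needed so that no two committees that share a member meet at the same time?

2

Outreach and Legal conflict, so at least 2 time slots are needed.
2 time slots suffice: time slot 1 → {Outreach, Strategy, Safety}; time slot 2 → {Ops, Budget, Legal, IT}. Every pair that conflicts lands in different time slots.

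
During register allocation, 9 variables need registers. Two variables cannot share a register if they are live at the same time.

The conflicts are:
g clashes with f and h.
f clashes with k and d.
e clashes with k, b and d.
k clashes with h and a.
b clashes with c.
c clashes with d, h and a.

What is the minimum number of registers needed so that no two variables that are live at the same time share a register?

3

The cycle h-c-d-f-g-h has odd length 5, so it cannot be 2-colored; at least 3 registers are needed.
Using 3 registers: g=1, f=3, e=3, k=1, b=2, c=1, d=2, h=2, a=2. Each listed conflict is separated.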